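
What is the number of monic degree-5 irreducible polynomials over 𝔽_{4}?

204

Gauss's count: N_{4}(5) = (1/5) Σ_{d|5} μ(5/d)·4^d.
Divisors of 5: 1, 5; μ(5/d) for each: -1, 1.
Σ = − 4^1 + 4^5 = 1020.
N = 1020/5 = 204.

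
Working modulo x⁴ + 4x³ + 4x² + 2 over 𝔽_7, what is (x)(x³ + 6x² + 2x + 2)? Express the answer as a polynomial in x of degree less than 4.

2x^3 + 5x^2 + 2x + 5

Multiply in 𝔽_7[x]: (x)·(x³ + 6x² + 2x + 2) = x⁴ + 6x³ + 2x² + 2x.
Reduce using x⁴ ≡ 3x³ + 3x² + 5 (mod x⁴ + 4x³ + 4x² + 2).
Reduced: 2x³ + 5x² + 2x + 5.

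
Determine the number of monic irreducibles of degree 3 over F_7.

Gauss's count: N_{7}(3) = (1/3) Σ_{d|3} μ(3/d)·7^d.
Divisors of 3: 1, 3; μ(3/d) for each: -1, 1.
Σ = − 7^1 + 7^3 = 336.
N = 336/3 = 112.

112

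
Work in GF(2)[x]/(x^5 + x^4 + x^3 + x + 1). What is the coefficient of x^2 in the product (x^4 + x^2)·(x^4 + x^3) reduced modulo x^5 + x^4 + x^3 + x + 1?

Multiply in GF(2)[x]: (x^4 + x^2)·(x^4 + x^3) = x^8 + x^7 + x^6 + x^5.
Reduce using x^5 ≡ x^4 + x^3 + x + 1 (mod x^5 + x^4 + x^3 + x + 1).
Reduced: x + 1.

0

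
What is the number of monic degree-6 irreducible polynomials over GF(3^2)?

x^(9^6) − x is the product of all monic irreducibles of degree dividing 6; Möbius inversion gives N = (1/6) Σ μ(6/d)·9^d.
Divisors of 6: 1, 2, 3, 6; μ(6/d) for each: 1, -1, -1, 1.
Σ = 9^1 − 9^2 − 9^3 + 9^6 = 530640.
N = 530640/6 = 88440.

88440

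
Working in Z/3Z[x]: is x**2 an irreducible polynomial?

Write f(x) = x**2.
Check for roots in Z/3Z: f(0) = 0 → root; f(1) = 1; f(2) = 1.
f(0) = 0, so (x) divides f(x); f is reducible.

No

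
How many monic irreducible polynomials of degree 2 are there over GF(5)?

Gauss's count: N_{5}(2) = (1/2) Σ_{d|2} μ(2/d)·5^d.
Divisors of 2: 1, 2; μ(2/d) for each: -1, 1.
Σ = − 5^1 + 5^2 = 20.
N = 20/2 = 10.

10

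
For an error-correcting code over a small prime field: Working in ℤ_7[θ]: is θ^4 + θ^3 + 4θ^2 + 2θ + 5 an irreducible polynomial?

No

Write h(θ) = θ^4 + θ^3 + 4θ^2 + 2θ + 5.
Check for roots in ℤ_7: h(0) = 5; h(1) = 6; h(2) = 0 → root; h(3) = 1; h(4) = 5; h(5) = 4; h(6) = 0 → root.
h(2) = 0, so (θ − 2) divides h(θ); h is reducible.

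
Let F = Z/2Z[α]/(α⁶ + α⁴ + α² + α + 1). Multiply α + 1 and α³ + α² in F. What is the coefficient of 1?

Multiply in Z/2Z[α]: (α + 1)·(α³ + α²) = α⁴ + α².
Reduced: α⁴ + α².

0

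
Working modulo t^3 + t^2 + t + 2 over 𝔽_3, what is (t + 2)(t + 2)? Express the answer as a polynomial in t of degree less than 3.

Multiply in 𝔽_3[t]: (t + 2)·(t + 2) = t^2 + t + 1.
Reduced: t^2 + t + 1.

t^2 + t + 1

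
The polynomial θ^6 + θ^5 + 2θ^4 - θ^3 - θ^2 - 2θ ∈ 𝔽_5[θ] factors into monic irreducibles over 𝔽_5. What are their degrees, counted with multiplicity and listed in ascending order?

Write h(θ) = θ^6 + θ^5 + 2θ^4 - θ^3 - θ^2 - 2θ.
Roots in 𝔽_5: h(0) = 0 → root; h(1) = 0 → root; h(2) = 2; h(3) = 2; h(4) = 4.
Linear factors from roots: (θ), (θ - 1).
Complete factorization: h(θ) = (θ)·(θ - 1)·(θ^2 + θ + 1)·(θ^2 + θ + 2).
Factor degrees with multiplicity: 1 + 1 + 2 + 2 = 6.

1, 1, 2, 2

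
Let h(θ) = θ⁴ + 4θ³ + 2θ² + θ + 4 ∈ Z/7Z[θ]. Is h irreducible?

Check for roots in Z/7Z: h(0) = 4; h(1) = 5; h(2) = 6; h(3) = 4; h(4) = 6; h(5) = 1; h(6) = 2.
No roots, so no linear factors.
Degree-2 irreducible divisors: test the 21 monic irreducibles of degree 2 over GF(7).
None of them divide h (all give nonzero remainder).
No irreducible factor of degree ≤ 2 exists, so h is irreducible over GF(7).

Yes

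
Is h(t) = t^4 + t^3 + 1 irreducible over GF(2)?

Yes

Check for roots in GF(2): h(0) = 1; h(1) = 1.
No roots, so no linear factors.
Monic irreducibles of degree 2 over GF(2): t^2 + t + 1.
None of them divide h (all give nonzero remainder).
No irreducible factor of degree ≤ 2 exists, so h is irreducible over GF(2).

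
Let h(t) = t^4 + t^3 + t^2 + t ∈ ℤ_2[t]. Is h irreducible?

Check for roots in ℤ_2: h(0) = 0 → root; h(1) = 0 → root.
h(0) = 0, so (t) divides h(t); h is reducible.

No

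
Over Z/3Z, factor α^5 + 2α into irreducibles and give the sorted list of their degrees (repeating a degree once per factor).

1, 1, 1, 2

Write g(α) = α^5 + 2α.
Roots in Z/3Z: g(0) = 0 → root; g(1) = 0 → root; g(2) = 0 → root.
Linear factors from roots: (α), (α + 2), (α + 1).
Complete factorization: g(α) = (α)·(α + 1)·(α + 2)·(α^2 + 1).
Factor degrees with multiplicity: 1 + 1 + 1 + 2 = 5.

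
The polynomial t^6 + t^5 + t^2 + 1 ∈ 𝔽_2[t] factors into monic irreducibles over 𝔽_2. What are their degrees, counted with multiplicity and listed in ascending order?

1, 2, 3

Write g(t) = t^6 + t^5 + t^2 + 1.
Roots in 𝔽_2: g(0) = 1; g(1) = 0 → root.
Linear factors from roots: (t + 1).
Complete factorization: g(t) = (t + 1)·(t^2 + t + 1)·(t^3 + t^2 + 1).
Factor degrees with multiplicity: 1 + 2 + 3 = 6.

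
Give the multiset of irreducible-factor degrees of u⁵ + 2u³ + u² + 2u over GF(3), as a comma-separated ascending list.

Write f(u) = u⁵ + 2u³ + u² + 2u.
Roots in GF(3): f(0) = 0 → root; f(1) = 0 → root; f(2) = 2.
Linear factors from roots: (u), (u + 2).
Complete factorization: f(u) = (u)·(u + 2)^2·(u² + 2u + 2).
Factor degrees with multiplicity: 1 + 1 + 1 + 2 = 5.

1, 1, 1, 2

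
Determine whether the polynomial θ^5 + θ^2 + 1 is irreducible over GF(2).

Yes

Write f(θ) = θ^5 + θ^2 + 1.
Check for roots in GF(2): f(0) = 1; f(1) = 1.
No roots, so no linear factors.
Monic irreducibles of degree 2 over GF(2): θ^2 + θ + 1.
None of them divide f (all give nonzero remainder).
No irreducible factor of degree ≤ 2 exists, so f is irreducible over GF(2).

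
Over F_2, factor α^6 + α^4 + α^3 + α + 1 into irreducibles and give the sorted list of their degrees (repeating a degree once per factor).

6

Write h(α) = α^6 + α^4 + α^3 + α + 1.
Roots in F_2: h(0) = 1; h(1) = 1.
Complete factorization: h(α) = (α^6 + α^4 + α^3 + α + 1).
Factor degrees with multiplicity: 6 = 6.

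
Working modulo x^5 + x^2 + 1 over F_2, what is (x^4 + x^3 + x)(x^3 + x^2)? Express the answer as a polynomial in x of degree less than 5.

x^3 + 1

Multiply in F_2[x]: (x^4 + x^3 + x)·(x^3 + x^2) = x^7 + x^5 + x^4 + x^3.
Reduce using x^5 ≡ x^2 + 1 (mod x^5 + x^2 + 1).
Reduced: x^3 + 1.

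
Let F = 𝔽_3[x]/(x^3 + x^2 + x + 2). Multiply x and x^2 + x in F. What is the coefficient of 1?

1

Multiply in 𝔽_3[x]: (x)·(x^2 + x) = x^3 + x^2.
Reduce using x^3 ≡ 2x^2 + 2x + 1 (mod x^3 + x^2 + x + 2).
Reduced: 2x + 1.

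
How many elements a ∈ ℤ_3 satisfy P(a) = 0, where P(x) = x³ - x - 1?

Evaluate at each of the 3 elements of ℤ_3:
P(0) = 2; P(1) = 2; P(2) = 2.
No element is a root.

0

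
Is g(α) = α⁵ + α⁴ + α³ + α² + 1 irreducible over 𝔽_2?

Check for roots in 𝔽_2: g(0) = 1; g(1) = 1.
No roots, so no linear factors.
Monic irreducibles of degree 2 over GF(2): α² + α + 1.
None of them divide g (all give nonzero remainder).
No irreducible factor of degree ≤ 2 exists, so g is irreducible over GF(2).

Yes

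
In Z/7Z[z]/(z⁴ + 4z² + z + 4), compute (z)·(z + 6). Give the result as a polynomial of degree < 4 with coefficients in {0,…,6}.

Multiply in Z/7Z[z]: (z)·(z + 6) = z² + 6z.
Reduced: z² + 6z.

z^2 + 6z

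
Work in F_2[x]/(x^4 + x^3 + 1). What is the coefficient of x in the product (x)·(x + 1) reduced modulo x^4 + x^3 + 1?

1

Multiply in F_2[x]: (x)·(x + 1) = x^2 + x.
Reduced: x^2 + x.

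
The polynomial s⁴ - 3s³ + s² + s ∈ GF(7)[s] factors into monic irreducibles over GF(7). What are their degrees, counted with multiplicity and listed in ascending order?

1, 1, 1, 1

Write g(s) = s⁴ - 3s³ + s² + s.
Linear factors from roots: (s), (s - 1), (s + 3), (s + 2).
Complete factorization: g(s) = (s)·(s + 2)·(s + 3)·(s - 1).
Factor degrees with multiplicity: 1 + 1 + 1 + 1 = 4.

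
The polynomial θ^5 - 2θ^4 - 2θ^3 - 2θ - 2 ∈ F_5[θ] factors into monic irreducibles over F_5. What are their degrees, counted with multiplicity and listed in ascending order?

Write h(θ) = θ^5 - 2θ^4 - 2θ^3 - 2θ - 2.
Roots in F_5: h(0) = 3; h(1) = 3; h(2) = 3; h(3) = 4; h(4) = 4.
Complete factorization: h(θ) = (θ^2 + θ + 1)·(θ^3 + 2θ^2 - 2).
Factor degrees with multiplicity: 2 + 3 = 5.

2, 3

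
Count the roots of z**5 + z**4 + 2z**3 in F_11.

Write f(z) = z**5 + z**4 + 2z**3.
Evaluate at each of the 11 elements of F_11:
f(0) = 0 → root; f(1) = 4; f(2) = 9; f(3) = 4; f(4) = 0 → root; f(5) = 7; f(6) = 0 → root; f(7) = 6; f(8) = 4; f(9) = 1; f(10) = 9.
Roots: {0, 4, 6}.

3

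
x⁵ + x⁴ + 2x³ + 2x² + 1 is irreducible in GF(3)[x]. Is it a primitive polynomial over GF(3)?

Write f(x) = x⁵ + x⁴ + 2x³ + 2x² + 1.
|GF(3^5)^×| = 3^5 − 1 = 242. Prime factorization: 242 = 2·11^2.
f is primitive ⇔ x has order 242 in GF(3)[x]/(f), i.e. x^(242/q) ≠ 1 for each prime q | 242.
x^(121) mod f = 2.
x^(22) mod f = x⁴ + 2x + 1.
None equal 1, so x has full order 242; f is primitive.

Yes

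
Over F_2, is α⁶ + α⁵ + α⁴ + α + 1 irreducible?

Write h(α) = α⁶ + α⁵ + α⁴ + α + 1.
Check for roots in F_2: h(0) = 1; h(1) = 1.
No roots, so no linear factors.
Monic irreducibles of degree 2 over GF(2): α² + α + 1.
None of them divide h (all give nonzero remainder).
Monic irreducibles of degree 3 over GF(2): α³ + α + 1, α³ + α² + 1.
None of them divide h (all give nonzero remainder).
No irreducible factor of degree ≤ 3 exists, so h is irreducible over GF(2).

Yes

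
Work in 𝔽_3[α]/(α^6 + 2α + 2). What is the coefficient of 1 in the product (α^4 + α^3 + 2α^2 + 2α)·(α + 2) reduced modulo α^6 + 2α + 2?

0

Multiply in 𝔽_3[α]: (α^4 + α^3 + 2α^2 + 2α)·(α + 2) = α^5 + α^3 + α.
Reduced: α^5 + α^3 + α.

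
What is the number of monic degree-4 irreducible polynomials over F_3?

18

By the necklace-counting formula, N_3(4) = (1/4) Σ_{d|4} μ(4/d)·3^d.
Divisors of 4: 1, 2, 4; μ(4/d) for each: 0, -1, 1.
Σ = − 3^2 + 3^4 = 72.
N = 72/4 = 18.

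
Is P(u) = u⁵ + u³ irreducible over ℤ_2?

Check for roots in ℤ_2: P(0) = 0 → root; P(1) = 0 → root.
P(0) = 0, so (u) divides P(u); P is reducible.

No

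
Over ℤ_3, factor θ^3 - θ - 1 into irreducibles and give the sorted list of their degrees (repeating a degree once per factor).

3

Write f(θ) = θ^3 - θ - 1.
Roots in ℤ_3: f(0) = 2; f(1) = 2; f(2) = 2.
Complete factorization: f(θ) = (θ^3 - θ - 1).
Factor degrees with multiplicity: 3 = 3.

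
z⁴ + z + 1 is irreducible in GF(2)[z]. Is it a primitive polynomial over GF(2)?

Write f(z) = z⁴ + z + 1.
|GF(2^4)^×| = 2^4 − 1 = 15. Prime factorization: 15 = 3·5.
f is primitive ⇔ z has order 15 in GF(2)[z]/(f), i.e. z^(15/q) ≠ 1 for each prime q | 15.
z^(5) mod f = z² + z.
z^(3) mod f = z³.
None equal 1, so z has full order 15; f is primitive.

Yes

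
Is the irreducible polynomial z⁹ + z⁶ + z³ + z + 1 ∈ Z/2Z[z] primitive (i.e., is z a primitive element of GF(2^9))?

No

Write f(z) = z⁹ + z⁶ + z³ + z + 1.
|GF(2^9)^×| = 2^9 − 1 = 511. Prime factorization: 511 = 7·73.
f is primitive ⇔ z has order 511 in GF(2)[z]/(f), i.e. z^(511/q) ≠ 1 for each prime q | 511.
z^(73) mod f = 1
z^(7) mod f = z⁷.
Since z^(73) = 1, the order of z divides 73 < 511; not primitive.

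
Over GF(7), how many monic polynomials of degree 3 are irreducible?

By the necklace-counting formula, N_7(3) = (1/3) Σ_{d|3} μ(3/d)·7^d.
Divisors of 3: 1, 3; μ(3/d) for each: -1, 1.
Σ = − 7^1 + 7^3 = 336.
N = 336/3 = 112.

112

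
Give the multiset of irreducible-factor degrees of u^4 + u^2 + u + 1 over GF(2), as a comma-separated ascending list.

1, 3

Write h(u) = u^4 + u^2 + u + 1.
Roots in GF(2): h(0) = 1; h(1) = 0 → root.
Linear factors from roots: (u + 1).
Complete factorization: h(u) = (u + 1)·(u^3 + u^2 + 1).
Factor degrees with multiplicity: 1 + 3 = 4.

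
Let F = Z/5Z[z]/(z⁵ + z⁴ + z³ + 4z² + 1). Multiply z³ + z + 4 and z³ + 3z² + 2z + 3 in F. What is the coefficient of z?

Multiply in Z/5Z[z]: (z³ + z + 4)·(z³ + 3z² + 2z + 3) = z⁶ + 3z⁵ + 3z⁴ + 4z² + z + 2.
Reduce using z⁵ ≡ 4z⁴ + 4z³ + z² + 4 (mod z⁵ + z⁴ + z³ + 4z² + 1).
Reduced: 4z³ + z².

0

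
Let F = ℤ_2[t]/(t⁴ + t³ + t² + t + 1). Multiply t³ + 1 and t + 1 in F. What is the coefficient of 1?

0

Multiply in ℤ_2[t]: (t³ + 1)·(t + 1) = t⁴ + t³ + t + 1.
Reduce using t⁴ ≡ t³ + t² + t + 1 (mod t⁴ + t³ + t² + t + 1).
Reduced: t².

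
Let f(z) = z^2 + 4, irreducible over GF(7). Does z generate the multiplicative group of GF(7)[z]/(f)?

No

|GF(7^2)^×| = 7^2 − 1 = 48. Prime factorization: 48 = 2^4·3.
f is primitive ⇔ z has order 48 in GF(7)[z]/(f), i.e. z^(48/q) ≠ 1 for each prime q | 48.
z^(24) mod f = 1
z^(16) mod f = 2.
Since z^(24) = 1, the order of z divides 24 < 48; not primitive.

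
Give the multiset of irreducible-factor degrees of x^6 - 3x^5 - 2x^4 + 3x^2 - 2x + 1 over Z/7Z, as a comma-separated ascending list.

1, 1, 2, 2

Write f(x) = x^6 - 3x^5 - 2x^4 + 3x^2 - 2x + 1.
Linear factors from roots: (x - 3), (x + 3).
Complete factorization: f(x) = (x + 3)·(x - 3)·(x^2 + 2)·(x^2 - 3x - 2).
Factor degrees with multiplicity: 1 + 1 + 2 + 2 = 6.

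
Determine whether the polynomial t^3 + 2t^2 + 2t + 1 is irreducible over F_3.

Write P(t) = t^3 + 2t^2 + 2t + 1.
Check for roots in F_3: P(0) = 1; P(1) = 0 → root; P(2) = 0 → root.
P(1) = 0, so (t − 1) divides P(t); P is reducible.

No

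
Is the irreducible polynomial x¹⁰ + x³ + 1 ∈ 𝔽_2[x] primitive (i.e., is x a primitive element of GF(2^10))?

Yes

Write f(x) = x¹⁰ + x³ + 1.
|GF(2^10)^×| = 2^10 − 1 = 1023. Prime factorization: 1023 = 3·11·31.
f is primitive ⇔ x has order 1023 in GF(2)[x]/(f), i.e. x^(1023/q) ≠ 1 for each prime q | 1023.
x^(341) mod f = x⁷ + x⁶ + x⁵ + x³ + x² + 1.
x^(93) mod f = x⁹ + x⁷ + x⁶ + x³ + 1.
x^(33) mod f = x⁹ + x⁶ + x⁵ + x³ + x².
None equal 1, so x has full order 1023; f is primitive.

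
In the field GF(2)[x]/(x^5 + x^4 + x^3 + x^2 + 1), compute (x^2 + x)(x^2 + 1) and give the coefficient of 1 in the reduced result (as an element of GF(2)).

Multiply in GF(2)[x]: (x^2 + x)·(x^2 + 1) = x^4 + x^3 + x^2 + x.
Reduced: x^4 + x^3 + x^2 + x.

0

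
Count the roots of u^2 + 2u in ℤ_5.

2

Write P(u) = u^2 + 2u.
Evaluate at each of the 5 elements of ℤ_5:
P(0) = 0 → root; P(1) = 3; P(2) = 3; P(3) = 0 → root; P(4) = 4.
Roots: {0, 3}.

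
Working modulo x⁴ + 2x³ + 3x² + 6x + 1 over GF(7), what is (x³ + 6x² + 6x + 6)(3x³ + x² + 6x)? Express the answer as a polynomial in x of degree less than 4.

Multiply in GF(7)[x]: (x³ + 6x² + 6x + 6)·(3x³ + x² + 6x) = 3x⁶ + 5x⁵ + 2x⁴ + 4x³ + x.
Reduce using x⁴ ≡ 5x³ + 4x² + x + 6 (mod x⁴ + 2x³ + 3x² + 6x + 1).
Reduced: 6x³ + 4x² + 4x + 5.

6x^3 + 4x^2 + 4x + 5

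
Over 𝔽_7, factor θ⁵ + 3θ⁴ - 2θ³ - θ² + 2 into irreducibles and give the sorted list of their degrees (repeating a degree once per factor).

Write f(θ) = θ⁵ + 3θ⁴ - 2θ³ - θ² + 2.
Complete factorization: f(θ) = (θ⁵ + 3θ⁴ - 2θ³ - θ² + 2).
Factor degrees with multiplicity: 5 = 5.

5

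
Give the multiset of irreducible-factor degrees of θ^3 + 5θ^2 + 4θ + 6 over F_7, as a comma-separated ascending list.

Write h(θ) = θ^3 + 5θ^2 + 4θ + 6.
Linear factors from roots: (θ + 5).
Complete factorization: h(θ) = (θ + 5)·(θ^2 + 4).
Factor degrees with multiplicity: 1 + 2 = 3.

1, 2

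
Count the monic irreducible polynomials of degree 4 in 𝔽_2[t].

Gauss's count: N_{2}(4) = (1/4) Σ_{d|4} μ(4/d)·2^d.
Divisors of 4: 1, 2, 4; μ(4/d) for each: 0, -1, 1.
Σ = − 2^2 + 2^4 = 12.
N = 12/4 = 3.

3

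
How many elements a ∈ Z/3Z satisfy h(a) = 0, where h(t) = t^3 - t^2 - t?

Evaluate at each of the 3 elements of Z/3Z:
h(0) = 0 → root; h(1) = 2; h(2) = 2.
Roots: {0}.

1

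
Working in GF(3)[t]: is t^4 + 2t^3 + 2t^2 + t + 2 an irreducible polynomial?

Write h(t) = t^4 + 2t^3 + 2t^2 + t + 2.
Check for roots in GF(3): h(0) = 2; h(1) = 2; h(2) = 2.
No roots, so no linear factors.
Monic irreducibles of degree 2 over GF(3): t^2 + 1, t^2 + t + 2, t^2 + 2t + 2.
None of them divide h (all give nonzero remainder).
No irreducible factor of degree ≤ 2 exists, so h is irreducible over GF(3).

Yes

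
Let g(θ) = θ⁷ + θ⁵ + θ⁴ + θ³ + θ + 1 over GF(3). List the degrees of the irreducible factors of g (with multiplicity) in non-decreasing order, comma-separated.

Roots in GF(3): g(0) = 1; g(1) = 0 → root; g(2) = 1.
Linear factors from roots: (θ - 1).
Complete factorization: g(θ) = (θ - 1)·(θ² - θ - 1)·(θ² + θ - 1)^2.
Factor degrees with multiplicity: 1 + 2 + 2 + 2 = 7.

1, 2, 2, 2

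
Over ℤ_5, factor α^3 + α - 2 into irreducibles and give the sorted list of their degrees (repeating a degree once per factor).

1, 2

Write h(α) = α^3 + α - 2.
Roots in ℤ_5: h(0) = 3; h(1) = 0 → root; h(2) = 3; h(3) = 3; h(4) = 1.
Linear factors from roots: (α - 1).
Complete factorization: h(α) = (α - 1)·(α^2 + α + 2).
Factor degrees with multiplicity: 1 + 2 = 3.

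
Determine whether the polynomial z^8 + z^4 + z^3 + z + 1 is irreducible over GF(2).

Yes

Write m(z) = z^8 + z^4 + z^3 + z + 1.
Check for roots in GF(2): m(0) = 1; m(1) = 1.
No roots, so no linear factors.
Monic irreducibles of degree 2 over GF(2): z^2 + z + 1.
None of them divide m (all give nonzero remainder).
Monic irreducibles of degree 3 over GF(2): z^3 + z + 1, z^3 + z^2 + 1.
None of them divide m (all give nonzero remainder).
Monic irreducibles of degree 4 over GF(2): z^4 + z + 1, z^4 + z^3 + 1, z^4 + z^3 + z^2 + z + 1.
None of them divide m (all give nonzero remainder).
No irreducible factor of degree ≤ 4 exists, so m is irreducible over GF(2).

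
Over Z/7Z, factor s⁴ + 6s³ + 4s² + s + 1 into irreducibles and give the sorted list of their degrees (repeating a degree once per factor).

2, 2

Write h(s) = s⁴ + 6s³ + 4s² + s + 1.
Complete factorization: h(s) = (s² + s + 4)·(s² + 5s + 2).
Factor degrees with multiplicity: 2 + 2 = 4.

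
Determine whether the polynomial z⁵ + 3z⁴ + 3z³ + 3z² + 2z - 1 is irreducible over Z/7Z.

No

Write m(z) = z⁵ + 3z⁴ + 3z³ + 3z² + 2z - 1.
Check for roots in Z/7Z: m(0) = 6; m(1) = 4; m(2) = 0 → root; m(3) = 4; m(4) = 2; m(5) = 6; m(6) = 6.
m(2) = 0, so (z − 2) divides m(z); m is reducible.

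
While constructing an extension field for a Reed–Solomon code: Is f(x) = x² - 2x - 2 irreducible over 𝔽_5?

Yes

Check for roots in 𝔽_5: f(0) = 3; f(1) = 2; f(2) = 3; f(3) = 1; f(4) = 1.
No roots. A degree-2 polynomial over a field with no linear factor is irreducible.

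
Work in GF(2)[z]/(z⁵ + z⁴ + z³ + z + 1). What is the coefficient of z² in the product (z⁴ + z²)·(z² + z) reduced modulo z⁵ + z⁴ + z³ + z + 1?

1

Multiply in GF(2)[z]: (z⁴ + z²)·(z² + z) = z⁶ + z⁵ + z⁴ + z³.
Reduce using z⁵ ≡ z⁴ + z³ + z + 1 (mod z⁵ + z⁴ + z³ + z + 1).
Reduced: z³ + z² + z.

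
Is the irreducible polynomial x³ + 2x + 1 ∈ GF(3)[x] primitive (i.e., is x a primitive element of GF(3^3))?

Write f(x) = x³ + 2x + 1.
|GF(3^3)^×| = 3^3 − 1 = 26. Prime factorization: 26 = 2·13.
f is primitive ⇔ x has order 26 in GF(3)[x]/(f), i.e. x^(26/q) ≠ 1 for each prime q | 26.
x^(13) mod f = 2.
x^(2) mod f = x².
None equal 1, so x has full order 26; f is primitive.

Yes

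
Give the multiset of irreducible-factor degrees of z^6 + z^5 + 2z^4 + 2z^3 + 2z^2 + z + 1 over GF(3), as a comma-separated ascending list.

2, 4

Write g(z) = z^6 + z^5 + 2z^4 + 2z^3 + 2z^2 + z + 1.
Roots in GF(3): g(0) = 1; g(1) = 1; g(2) = 2.
Complete factorization: g(z) = (z^2 + 1)·(z^4 + z^3 + z^2 + z + 1).
Factor degrees with multiplicity: 2 + 4 = 6.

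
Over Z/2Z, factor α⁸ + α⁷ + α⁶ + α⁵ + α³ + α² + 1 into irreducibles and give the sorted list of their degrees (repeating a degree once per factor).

Write h(α) = α⁸ + α⁷ + α⁶ + α⁵ + α³ + α² + 1.
Roots in Z/2Z: h(0) = 1; h(1) = 1.
Complete factorization: h(α) = (α² + α + 1)^2·(α⁴ + α³ + 1).
Factor degrees with multiplicity: 2 + 2 + 4 = 8.

2, 2, 4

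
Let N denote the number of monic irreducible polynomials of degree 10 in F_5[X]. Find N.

x^(5^10) − x is the product of all monic irreducibles of degree dividing 10; Möbius inversion gives N = (1/10) Σ μ(10/d)·5^d.
Divisors of 10: 1, 2, 5, 10; μ(10/d) for each: 1, -1, -1, 1.
Σ = 5^1 − 5^2 − 5^5 + 5^10 = 9762480.
N = 9762480/10 = 976248.

976248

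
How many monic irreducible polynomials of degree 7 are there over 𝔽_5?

11160

The number of monic irreducibles of degree 7 over GF(5) is (1/7)·Σ_{d∣7} μ(7/d) 5^d.
Divisors of 7: 1, 7; μ(7/d) for each: -1, 1.
Σ = − 5^1 + 5^7 = 78120.
N = 78120/7 = 11160.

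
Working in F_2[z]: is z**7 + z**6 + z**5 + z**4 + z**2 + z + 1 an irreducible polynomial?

Write g(z) = z**7 + z**6 + z**5 + z**4 + z**2 + z + 1.
Check for roots in F_2: g(0) = 1; g(1) = 1.
No roots, so no linear factors.
Monic irreducibles of degree 2 over GF(2): z**2 + z + 1.
None of them divide g (all give nonzero remainder).
Monic irreducibles of degree 3 over GF(2): z**3 + z + 1, z**3 + z**2 + 1.
None of them divide g (all give nonzero remainder).
No irreducible factor of degree ≤ 3 exists, so g is irreducible over GF(2).

Yes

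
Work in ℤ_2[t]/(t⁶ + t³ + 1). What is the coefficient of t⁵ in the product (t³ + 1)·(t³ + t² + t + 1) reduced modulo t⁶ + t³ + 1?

1

Multiply in ℤ_2[t]: (t³ + 1)·(t³ + t² + t + 1) = t⁶ + t⁵ + t⁴ + t² + t + 1.
Reduce using t⁶ ≡ t³ + 1 (mod t⁶ + t³ + 1).
Reduced: t⁵ + t⁴ + t³ + t² + t.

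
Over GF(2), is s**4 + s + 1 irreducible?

Yes

Write m(s) = s**4 + s + 1.
Check for roots in GF(2): m(0) = 1; m(1) = 1.
No roots, so no linear factors.
Monic irreducibles of degree 2 over GF(2): s**2 + s + 1.
None of them divide m (all give nonzero remainder).
No irreducible factor of degree ≤ 2 exists, so m is irreducible over GF(2).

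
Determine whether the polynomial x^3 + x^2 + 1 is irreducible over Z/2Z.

Write m(x) = x^3 + x^2 + 1.
Check for roots in Z/2Z: m(0) = 1; m(1) = 1.
No roots. A degree-3 polynomial over a field with no linear factor is irreducible.

Yes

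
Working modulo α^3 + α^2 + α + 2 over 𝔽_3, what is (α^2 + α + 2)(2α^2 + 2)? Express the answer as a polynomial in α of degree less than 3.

Multiply in 𝔽_3[α]: (α^2 + α + 2)·(2α^2 + 2) = 2α^4 + 2α^3 + 2α + 1.
Reduce using α^3 ≡ 2α^2 + 2α + 1 (mod α^3 + α^2 + α + 2).
Reduced: α^2 + α + 1.

α^2 + α + 1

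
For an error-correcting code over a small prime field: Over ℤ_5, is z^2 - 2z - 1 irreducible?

Yes

Write h(z) = z^2 - 2z - 1.
Check for roots in ℤ_5: h(0) = 4; h(1) = 3; h(2) = 4; h(3) = 2; h(4) = 2.
No roots. A degree-2 polynomial over a field with no linear factor is irreducible.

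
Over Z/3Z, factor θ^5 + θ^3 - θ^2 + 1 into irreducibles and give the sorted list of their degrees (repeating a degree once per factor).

5

Write g(θ) = θ^5 + θ^3 - θ^2 + 1.
Roots in Z/3Z: g(0) = 1; g(1) = 2; g(2) = 1.
Complete factorization: g(θ) = (θ^5 + θ^3 - θ^2 + 1).
Factor degrees with multiplicity: 5 = 5.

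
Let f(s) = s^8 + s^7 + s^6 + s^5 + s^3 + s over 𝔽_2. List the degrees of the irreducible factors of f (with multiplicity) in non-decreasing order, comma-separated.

Roots in 𝔽_2: f(0) = 0 → root; f(1) = 0 → root.
Linear factors from roots: (s), (s + 1).
Complete factorization: f(s) = (s)·(s + 1)^2·(s^2 + s + 1)·(s^3 + s + 1).
Factor degrees with multiplicity: 1 + 1 + 1 + 2 + 3 = 8.

1, 1, 1, 2, 3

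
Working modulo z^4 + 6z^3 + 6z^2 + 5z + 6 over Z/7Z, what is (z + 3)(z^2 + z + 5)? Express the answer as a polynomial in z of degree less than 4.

z^3 + 4z^2 + z + 1

Multiply in Z/7Z[z]: (z + 3)·(z^2 + z + 5) = z^3 + 4z^2 + z + 1.
Reduced: z^3 + 4z^2 + z + 1.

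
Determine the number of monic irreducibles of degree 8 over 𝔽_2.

30

The number of monic irreducibles of degree 8 over GF(2) is (1/8)·Σ_{d∣8} μ(8/d) 2^d.
Divisors of 8: 1, 2, 4, 8; μ(8/d) for each: 0, 0, -1, 1.
Σ = − 2^4 + 2^8 = 240.
N = 240/8 = 30.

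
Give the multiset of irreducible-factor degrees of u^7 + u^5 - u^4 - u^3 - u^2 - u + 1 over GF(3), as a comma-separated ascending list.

Write g(u) = u^7 + u^5 - u^4 - u^3 - u^2 - u + 1.
Roots in GF(3): g(0) = 1; g(1) = 2; g(2) = 2.
Complete factorization: g(u) = (u^7 + u^5 - u^4 - u^3 - u^2 - u + 1).
Factor degrees with multiplicity: 7 = 7.

7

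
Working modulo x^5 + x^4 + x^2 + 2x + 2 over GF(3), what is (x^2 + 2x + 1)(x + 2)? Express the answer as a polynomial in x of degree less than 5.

x^3 + x^2 + 2x + 2

Multiply in GF(3)[x]: (x^2 + 2x + 1)·(x + 2) = x^3 + x^2 + 2x + 2.
Reduced: x^3 + x^2 + 2x + 2.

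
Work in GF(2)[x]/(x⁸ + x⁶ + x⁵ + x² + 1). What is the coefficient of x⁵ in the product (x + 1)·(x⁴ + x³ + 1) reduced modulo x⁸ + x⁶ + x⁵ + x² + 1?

1

Multiply in GF(2)[x]: (x + 1)·(x⁴ + x³ + 1) = x⁵ + x³ + x + 1.
Reduced: x⁵ + x³ + x + 1.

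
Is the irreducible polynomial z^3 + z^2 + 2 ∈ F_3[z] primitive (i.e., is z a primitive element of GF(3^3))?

Write f(z) = z^3 + z^2 + 2.
|GF(3^3)^×| = 3^3 − 1 = 26. Prime factorization: 26 = 2·13.
f is primitive ⇔ z has order 26 in GF(3)[z]/(f), i.e. z^(26/q) ≠ 1 for each prime q | 26.
z^(13) mod f = 1
z^(2) mod f = z^2.
Since z^(13) = 1, the order of z divides 13 < 26; not primitive.

No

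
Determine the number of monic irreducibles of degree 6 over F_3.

Gauss's count: N_{3}(6) = (1/6) Σ_{d|6} μ(6/d)·3^d.
Divisors of 6: 1, 2, 3, 6; μ(6/d) for each: 1, -1, -1, 1.
Σ = 3^1 − 3^2 − 3^3 + 3^6 = 696.
N = 696/6 = 116.

116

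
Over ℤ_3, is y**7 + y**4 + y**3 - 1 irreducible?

Write P(y) = y**7 + y**4 + y**3 - 1.
Check for roots in ℤ_3: P(0) = 2; P(1) = 2; P(2) = 1.
No roots, so no linear factors.
Monic irreducibles of degree 2 over GF(3): y**2 + 1, y**2 + y - 1, y**2 - y - 1.
None of them divide P (all give nonzero remainder).
Degree-3 irreducible divisors: test the 8 monic irreducibles of degree 3 over GF(3).
None of them divide P (all give nonzero remainder).
No irreducible factor of degree ≤ 3 exists, so P is irreducible over GF(3).

Yes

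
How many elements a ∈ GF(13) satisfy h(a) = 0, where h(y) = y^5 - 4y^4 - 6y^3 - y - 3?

Evaluate at each of the 13 elements of GF(13):
h(0) = 10; h(1) = 0 → root; h(2) = 6; h(3) = 11; h(4) = 12; h(5) = 10; h(6) = 0 → root; h(7) = 0 → root; h(8) = 2; h(9) = 1; h(10) = 11; h(11) = 3; h(12) = 12.
Roots: {1, 6, 7}.

3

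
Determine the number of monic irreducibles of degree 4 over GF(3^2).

1620

The number of monic irreducibles of degree 4 over GF(9) is (1/4)·Σ_{d∣4} μ(4/d) 9^d.
Divisors of 4: 1, 2, 4; μ(4/d) for each: 0, -1, 1.
Σ = − 9^2 + 9^4 = 6480.
N = 6480/4 = 1620.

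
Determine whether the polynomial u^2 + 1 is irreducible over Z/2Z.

Write f(u) = u^2 + 1.
Check for roots in Z/2Z: f(0) = 1; f(1) = 0 → root.
f(1) = 0, so (u − 1) divides f(u); f is reducible.

No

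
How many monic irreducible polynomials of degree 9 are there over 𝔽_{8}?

14913024

x^(8^9) − x is the product of all monic irreducibles of degree dividing 9; Möbius inversion gives N = (1/9) Σ μ(9/d)·8^d.
Divisors of 9: 1, 3, 9; μ(9/d) for each: 0, -1, 1.
Σ = − 8^3 + 8^9 = 134217216.
N = 134217216/9 = 14913024.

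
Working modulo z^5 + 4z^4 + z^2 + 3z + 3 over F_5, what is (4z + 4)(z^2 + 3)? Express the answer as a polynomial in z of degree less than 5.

4z^3 + 4z^2 + 2z + 2

Multiply in F_5[z]: (4z + 4)·(z^2 + 3) = 4z^3 + 4z^2 + 2z + 2.
Reduced: 4z^3 + 4z^2 + 2z + 2.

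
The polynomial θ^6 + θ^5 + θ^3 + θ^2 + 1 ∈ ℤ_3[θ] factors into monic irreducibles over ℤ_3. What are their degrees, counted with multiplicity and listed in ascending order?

6

Write h(θ) = θ^6 + θ^5 + θ^3 + θ^2 + 1.
Roots in ℤ_3: h(0) = 1; h(1) = 2; h(2) = 1.
Complete factorization: h(θ) = (θ^6 + θ^5 + θ^3 + θ^2 + 1).
Factor degrees with multiplicity: 6 = 6.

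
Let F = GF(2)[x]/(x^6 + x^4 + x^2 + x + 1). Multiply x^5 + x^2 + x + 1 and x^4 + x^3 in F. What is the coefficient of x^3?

Multiply in GF(2)[x]: (x^5 + x^2 + x + 1)·(x^4 + x^3) = x^9 + x^8 + x^6 + x^3.
Reduce using x^6 ≡ x^4 + x^2 + x + 1 (mod x^6 + x^4 + x^2 + x + 1).
Reduced: x.

0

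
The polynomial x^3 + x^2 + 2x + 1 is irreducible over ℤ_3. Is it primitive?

Yes

Write f(x) = x^3 + x^2 + 2x + 1.
|GF(3^3)^×| = 3^3 − 1 = 26. Prime factorization: 26 = 2·13.
f is primitive ⇔ x has order 26 in GF(3)[x]/(f), i.e. x^(26/q) ≠ 1 for each prime q | 26.
x^(13) mod f = 2.
x^(2) mod f = x^2.
None equal 1, so x has full order 26; f is primitive.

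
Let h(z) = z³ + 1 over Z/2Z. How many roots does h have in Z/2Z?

Evaluate at each of the 2 elements of Z/2Z:
h(0) = 1; h(1) = 0 → root.
Roots: {1}.

1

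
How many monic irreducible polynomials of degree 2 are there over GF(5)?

10

x^(5^2) − x is the product of all monic irreducibles of degree dividing 2; Möbius inversion gives N = (1/2) Σ μ(2/d)·5^d.
Divisors of 2: 1, 2; μ(2/d) for each: -1, 1.
Σ = − 5^1 + 5^2 = 20.
N = 20/2 = 10.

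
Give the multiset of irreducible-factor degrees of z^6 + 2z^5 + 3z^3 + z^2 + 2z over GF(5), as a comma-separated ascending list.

Write g(z) = z^6 + 2z^5 + 3z^3 + z^2 + 2z.
Roots in GF(5): g(0) = 0 → root; g(1) = 4; g(2) = 0 → root; g(3) = 1; g(4) = 0 → root.
Linear factors from roots: (z), (z + 3), (z + 1).
Complete factorization: g(z) = (z)·(z + 1)·(z + 3)·(z^3 + 3z^2 + 4).
Factor degrees with multiplicity: 1 + 1 + 1 + 3 = 6.

1, 1, 1, 3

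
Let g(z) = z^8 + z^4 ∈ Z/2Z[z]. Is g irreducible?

No

Check for roots in Z/2Z: g(0) = 0 → root; g(1) = 0 → root.
g(0) = 0, so (z) divides g(z); g is reducible.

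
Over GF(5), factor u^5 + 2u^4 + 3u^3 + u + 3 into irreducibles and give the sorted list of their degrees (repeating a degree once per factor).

1, 1, 3

Write g(u) = u^5 + 2u^4 + 3u^3 + u + 3.
Roots in GF(5): g(0) = 3; g(1) = 0 → root; g(2) = 3; g(3) = 2; g(4) = 0 → root.
Linear factors from roots: (u + 4), (u + 1).
Complete factorization: g(u) = (u + 1)·(u + 4)·(u^3 + 2u^2 + 4u + 2).
Factor degrees with multiplicity: 1 + 1 + 3 = 5.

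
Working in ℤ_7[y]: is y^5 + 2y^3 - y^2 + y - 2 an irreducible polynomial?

Write g(y) = y^5 + 2y^3 - y^2 + y - 2.
Check for roots in ℤ_7: g(0) = 5; g(1) = 1; g(2) = 2; g(3) = 2; g(4) = 4; g(5) = 0 → root; g(6) = 0 → root.
g(5) = 0, so (y − 5) divides g(y); g is reducible.

No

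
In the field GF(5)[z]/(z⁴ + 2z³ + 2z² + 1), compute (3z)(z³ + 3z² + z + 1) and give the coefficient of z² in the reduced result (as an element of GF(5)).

2

Multiply in GF(5)[z]: (3z)·(z³ + 3z² + z + 1) = 3z⁴ + 4z³ + 3z² + 3z.
Reduce using z⁴ ≡ 3z³ + 3z² + 4 (mod z⁴ + 2z³ + 2z² + 1).
Reduced: 3z³ + 2z² + 3z + 2.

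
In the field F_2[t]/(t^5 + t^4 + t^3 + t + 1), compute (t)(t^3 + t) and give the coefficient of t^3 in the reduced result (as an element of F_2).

Multiply in F_2[t]: (t)·(t^3 + t) = t^4 + t^2.
Reduced: t^4 + t^2.

0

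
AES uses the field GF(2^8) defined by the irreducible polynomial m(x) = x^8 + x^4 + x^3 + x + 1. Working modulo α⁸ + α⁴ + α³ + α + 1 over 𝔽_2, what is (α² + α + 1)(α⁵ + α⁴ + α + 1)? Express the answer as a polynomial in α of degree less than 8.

Multiply in 𝔽_2[α]: (α² + α + 1)·(α⁵ + α⁴ + α + 1) = α⁷ + α⁴ + α³ + 1.
Reduced: α⁷ + α⁴ + α³ + 1.

α^7 + α^4 + α^3 + 1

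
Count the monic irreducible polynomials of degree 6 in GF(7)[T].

Gauss's count: N_{7}(6) = (1/6) Σ_{d|6} μ(6/d)·7^d.
Divisors of 6: 1, 2, 3, 6; μ(6/d) for each: 1, -1, -1, 1.
Σ = 7^1 − 7^2 − 7^3 + 7^6 = 117264.
N = 117264/6 = 19544.

19544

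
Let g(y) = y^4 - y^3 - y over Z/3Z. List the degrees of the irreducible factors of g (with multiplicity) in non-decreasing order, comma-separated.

Roots in Z/3Z: g(0) = 0 → root; g(1) = 2; g(2) = 0 → root.
Linear factors from roots: (y), (y + 1).
Complete factorization: g(y) = (y)·(y + 1)·(y^2 + y - 1).
Factor degrees with multiplicity: 1 + 1 + 2 = 4.

1, 1, 2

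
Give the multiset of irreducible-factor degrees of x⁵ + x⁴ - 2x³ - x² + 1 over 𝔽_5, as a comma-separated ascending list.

Write h(x) = x⁵ + x⁴ - 2x³ - x² + 1.
Roots in 𝔽_5: h(0) = 1; h(1) = 0 → root; h(2) = 4; h(3) = 2; h(4) = 2.
Linear factors from roots: (x - 1).
Complete factorization: h(x) = (x - 1)·(x² + x + 2)^2.
Factor degrees with multiplicity: 1 + 2 + 2 = 5.

1, 2, 2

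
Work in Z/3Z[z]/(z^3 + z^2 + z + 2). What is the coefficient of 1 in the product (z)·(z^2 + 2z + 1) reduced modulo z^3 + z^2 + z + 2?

Multiply in Z/3Z[z]: (z)·(z^2 + 2z + 1) = z^3 + 2z^2 + z.
Reduce using z^3 ≡ 2z^2 + 2z + 1 (mod z^3 + z^2 + z + 2).
Reduced: z^2 + 1.

1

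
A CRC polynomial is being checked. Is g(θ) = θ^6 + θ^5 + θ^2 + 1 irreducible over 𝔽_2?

Check for roots in 𝔽_2: g(0) = 1; g(1) = 0 → root.
g(1) = 0, so (θ − 1) divides g(θ); g is reducible.

No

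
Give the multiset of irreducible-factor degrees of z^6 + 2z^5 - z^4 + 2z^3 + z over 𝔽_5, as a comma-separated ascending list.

Write f(z) = z^6 + 2z^5 - z^4 + 2z^3 + z.
Roots in 𝔽_5: f(0) = 0 → root; f(1) = 0 → root; f(2) = 0 → root; f(3) = 1; f(4) = 0 → root.
Linear factors from roots: (z), (z - 1), (z - 2), (z + 1).
Complete factorization: f(z) = (z)·(z - 1)·(z + 1)^2·(z - 2)^2.
Factor degrees with multiplicity: 1 + 1 + 1 + 1 + 1 + 1 = 6.

1, 1, 1, 1, 1, 1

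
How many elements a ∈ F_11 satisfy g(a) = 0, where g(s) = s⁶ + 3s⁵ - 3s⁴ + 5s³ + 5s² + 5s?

Evaluate at each of the 11 elements of F_11:
g(0) = 0 → root; g(1) = 5; g(2) = 6; g(3) = 2; g(4) = 0 → root; g(5) = 8; g(6) = 0 → root; g(7) = 7; g(8) = 4; g(9) = 0 → root; g(10) = 1.
Roots: {0, 4, 6, 9}.

4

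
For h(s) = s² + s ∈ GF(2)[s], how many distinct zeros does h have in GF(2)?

Evaluate at each of the 2 elements of GF(2):
h(0) = 0 → root; h(1) = 0 → root.
Roots: {0, 1}.

2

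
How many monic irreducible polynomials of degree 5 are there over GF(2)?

Gauss's count: N_{2}(5) = (1/5) Σ_{d|5} μ(5/d)·2^d.
Divisors of 5: 1, 5; μ(5/d) for each: -1, 1.
Σ = − 2^1 + 2^5 = 30.
N = 30/5 = 6.

6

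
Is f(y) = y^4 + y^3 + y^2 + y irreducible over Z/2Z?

Check for roots in Z/2Z: f(0) = 0 → root; f(1) = 0 → root.
f(0) = 0, so (y) divides f(y); f is reducible.

No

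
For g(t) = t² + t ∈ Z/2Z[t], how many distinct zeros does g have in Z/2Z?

Evaluate at each of the 2 elements of Z/2Z:
g(0) = 0 → root; g(1) = 0 → root.
Roots: {0, 1}.

2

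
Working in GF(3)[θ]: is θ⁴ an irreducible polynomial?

Write h(θ) = θ⁴.
Check for roots in GF(3): h(0) = 0 → root; h(1) = 1; h(2) = 1.
h(0) = 0, so (θ) divides h(θ); h is reducible.

No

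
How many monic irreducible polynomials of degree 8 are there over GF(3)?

Gauss's count: N_{3}(8) = (1/8) Σ_{d|8} μ(8/d)·3^d.
Divisors of 8: 1, 2, 4, 8; μ(8/d) for each: 0, 0, -1, 1.
Σ = − 3^4 + 3^8 = 6480.
N = 6480/8 = 810.

810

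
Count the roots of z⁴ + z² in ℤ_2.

Write f(z) = z⁴ + z².
Evaluate at each of the 2 elements of ℤ_2:
f(0) = 0 → root; f(1) = 0 → root.
Roots: {0, 1}.

2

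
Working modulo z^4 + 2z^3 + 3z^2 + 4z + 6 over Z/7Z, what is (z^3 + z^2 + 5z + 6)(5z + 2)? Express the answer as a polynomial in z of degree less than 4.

Multiply in Z/7Z[z]: (z^3 + z^2 + 5z + 6)·(5z + 2) = 5z^4 + 6z^2 + 5z + 5.
Reduce using z^4 ≡ 5z^3 + 4z^2 + 3z + 1 (mod z^4 + 2z^3 + 3z^2 + 4z + 6).
Reduced: 4z^3 + 5z^2 + 6z + 3.

4z^3 + 5z^2 + 6z + 3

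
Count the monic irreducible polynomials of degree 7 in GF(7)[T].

x^(7^7) − x is the product of all monic irreducibles of degree dividing 7; Möbius inversion gives N = (1/7) Σ μ(7/d)·7^d.
Divisors of 7: 1, 7; μ(7/d) for each: -1, 1.
Σ = − 7^1 + 7^7 = 823536.
N = 823536/7 = 117648.

117648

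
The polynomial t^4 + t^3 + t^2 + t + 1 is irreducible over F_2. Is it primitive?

Write f(t) = t^4 + t^3 + t^2 + t + 1.
|GF(2^4)^×| = 2^4 − 1 = 15. Prime factorization: 15 = 3·5.
f is primitive ⇔ t has order 15 in GF(2)[t]/(f), i.e. t^(15/q) ≠ 1 for each prime q | 15.
t^(5) mod f = 1
t^(3) mod f = t^3.
Since t^(5) = 1, the order of t divides 5 < 15; not primitive.

No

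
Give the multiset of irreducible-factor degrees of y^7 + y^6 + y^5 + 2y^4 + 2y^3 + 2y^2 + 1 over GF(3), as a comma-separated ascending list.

7

Write f(y) = y^7 + y^6 + y^5 + 2y^4 + 2y^3 + 2y^2 + 1.
Roots in GF(3): f(0) = 1; f(1) = 1; f(2) = 2.
Complete factorization: f(y) = (y^7 + y^6 + y^5 + 2y^4 + 2y^3 + 2y^2 + 1).
Factor degrees with multiplicity: 7 = 7.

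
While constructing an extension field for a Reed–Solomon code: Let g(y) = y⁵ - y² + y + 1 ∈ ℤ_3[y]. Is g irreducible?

Check for roots in ℤ_3: g(0) = 1; g(1) = 2; g(2) = 1.
No roots, so no linear factors.
Monic irreducibles of degree 2 over GF(3): y² + 1, y² + y - 1, y² - y - 1.
None of them divide g (all give nonzero remainder).
No irreducible factor of degree ≤ 2 exists, so g is irreducible over GF(3).

Yes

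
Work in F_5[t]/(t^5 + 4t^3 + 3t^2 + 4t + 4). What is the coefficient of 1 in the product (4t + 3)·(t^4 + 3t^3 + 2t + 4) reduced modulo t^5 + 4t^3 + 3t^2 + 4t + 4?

1

Multiply in F_5[t]: (4t + 3)·(t^4 + 3t^3 + 2t + 4) = 4t^5 + 4t^3 + 3t^2 + 2t + 2.
Reduce using t^5 ≡ t^3 + 2t^2 + t + 1 (mod t^5 + 4t^3 + 3t^2 + 4t + 4).
Reduced: 3t^3 + t^2 + t + 1.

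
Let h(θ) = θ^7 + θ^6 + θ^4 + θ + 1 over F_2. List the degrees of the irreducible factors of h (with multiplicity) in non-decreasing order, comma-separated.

Roots in F_2: h(0) = 1; h(1) = 1.
Complete factorization: h(θ) = (θ^7 + θ^6 + θ^4 + θ + 1).
Factor degrees with multiplicity: 7 = 7.

7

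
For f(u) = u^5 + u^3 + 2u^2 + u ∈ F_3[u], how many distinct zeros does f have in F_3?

1

Evaluate at each of the 3 elements of F_3:
f(0) = 0 → root; f(1) = 2; f(2) = 2.
Roots: {0}.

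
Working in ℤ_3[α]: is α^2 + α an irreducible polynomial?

Write h(α) = α^2 + α.
Check for roots in ℤ_3: h(0) = 0 → root; h(1) = 2; h(2) = 0 → root.
h(0) = 0, so (α) divides h(α); h is reducible.

No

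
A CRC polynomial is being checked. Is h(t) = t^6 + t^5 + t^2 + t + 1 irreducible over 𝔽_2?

Check for roots in 𝔽_2: h(0) = 1; h(1) = 1.
No roots, so no linear factors.
Monic irreducibles of degree 2 over GF(2): t^2 + t + 1.
None of them divide h (all give nonzero remainder).
Monic irreducibles of degree 3 over GF(2): t^3 + t + 1, t^3 + t^2 + 1.
None of them divide h (all give nonzero remainder).
No irreducible factor of degree ≤ 3 exists, so h is irreducible over GF(2).

Yes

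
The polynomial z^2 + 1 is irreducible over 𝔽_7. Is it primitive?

Write f(z) = z^2 + 1.
|GF(7^2)^×| = 7^2 − 1 = 48. Prime factorization: 48 = 2^4·3.
f is primitive ⇔ z has order 48 in GF(7)[z]/(f), i.e. z^(48/q) ≠ 1 for each prime q | 48.
z^(24) mod f = 1
z^(16) mod f = 1
Since z^(24) = 1, the order of z divides 24 < 48; not primitive.

No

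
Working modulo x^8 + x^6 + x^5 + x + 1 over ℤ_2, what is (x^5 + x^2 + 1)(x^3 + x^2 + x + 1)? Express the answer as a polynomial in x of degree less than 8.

Multiply in ℤ_2[x]: (x^5 + x^2 + 1)·(x^3 + x^2 + x + 1) = x^8 + x^7 + x^6 + x^4 + x + 1.
Reduce using x^8 ≡ x^6 + x^5 + x + 1 (mod x^8 + x^6 + x^5 + x + 1).
Reduced: x^7 + x^5 + x^4.

x^7 + x^5 + x^4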